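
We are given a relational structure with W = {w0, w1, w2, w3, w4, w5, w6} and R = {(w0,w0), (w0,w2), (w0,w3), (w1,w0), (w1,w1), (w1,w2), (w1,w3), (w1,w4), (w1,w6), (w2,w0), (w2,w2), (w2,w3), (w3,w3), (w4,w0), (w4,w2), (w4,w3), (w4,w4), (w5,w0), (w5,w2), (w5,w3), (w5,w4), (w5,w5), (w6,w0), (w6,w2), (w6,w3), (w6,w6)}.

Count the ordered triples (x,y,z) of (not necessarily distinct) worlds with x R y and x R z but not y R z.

38

Enumerating: (w0,w3,w0), (w0,w3,w2), (w1,w0,w1), (w1,w0,w4), (w1,w0,w6), (w1,w2,w1), (w1,w2,w4), (w1,w2,w6), (w1,w3,w0), (w1,w3,w1), (w1,w3,w2), (w1,w3,w4), … and 26 more.
Total: 38.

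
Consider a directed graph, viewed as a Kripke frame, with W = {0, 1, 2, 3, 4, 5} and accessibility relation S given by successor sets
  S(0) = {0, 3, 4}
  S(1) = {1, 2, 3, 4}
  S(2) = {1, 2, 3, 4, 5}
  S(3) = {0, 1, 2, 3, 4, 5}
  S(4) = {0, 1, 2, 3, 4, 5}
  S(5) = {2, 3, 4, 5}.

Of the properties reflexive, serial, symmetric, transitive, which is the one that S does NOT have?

Reflexive: yes — every world is S-related to itself.
Serial: yes — every world has a successor (e.g. 0 S 0).
Symmetric: yes — every pair in S has its reverse in S.
Transitive: no — 0 S 3 and 3 S 1, but not 0 S 1.
Only transitive fails.

transitive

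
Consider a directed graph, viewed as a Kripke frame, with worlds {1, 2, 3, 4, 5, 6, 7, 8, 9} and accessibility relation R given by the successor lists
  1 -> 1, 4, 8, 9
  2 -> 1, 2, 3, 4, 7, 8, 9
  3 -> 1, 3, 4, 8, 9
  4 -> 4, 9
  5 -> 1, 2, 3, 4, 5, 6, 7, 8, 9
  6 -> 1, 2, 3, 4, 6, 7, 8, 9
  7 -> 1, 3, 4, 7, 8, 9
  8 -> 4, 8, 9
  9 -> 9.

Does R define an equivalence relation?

No

Reflexive: yes — every world is R-related to itself.
Symmetric: no — 1 R 4 but not 4 R 1.
Transitive: yes — every two-step R-path is closed by a direct edge.
So R is not an equivalence relation.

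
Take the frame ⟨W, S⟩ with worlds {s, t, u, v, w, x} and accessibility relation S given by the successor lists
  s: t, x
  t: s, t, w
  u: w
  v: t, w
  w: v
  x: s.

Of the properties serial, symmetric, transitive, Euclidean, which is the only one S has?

serial

Serial: yes — every world has a successor (e.g. s S t).
Symmetric: no — t S w but not w S t.
Transitive: no — s S t and t S w, but not s S w.
Euclidean: no — s S t and s S x, but not t S x.
Only serial holds.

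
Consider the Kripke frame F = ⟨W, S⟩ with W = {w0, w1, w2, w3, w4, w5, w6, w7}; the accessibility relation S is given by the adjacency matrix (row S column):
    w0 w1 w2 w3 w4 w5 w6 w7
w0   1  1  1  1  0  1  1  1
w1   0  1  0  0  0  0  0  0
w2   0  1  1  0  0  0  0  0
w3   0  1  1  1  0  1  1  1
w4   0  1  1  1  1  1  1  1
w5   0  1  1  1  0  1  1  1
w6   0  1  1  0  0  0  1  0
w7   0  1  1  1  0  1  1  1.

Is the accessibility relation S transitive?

Yes

Transitive: yes — every two-step S-path is closed by a direct edge.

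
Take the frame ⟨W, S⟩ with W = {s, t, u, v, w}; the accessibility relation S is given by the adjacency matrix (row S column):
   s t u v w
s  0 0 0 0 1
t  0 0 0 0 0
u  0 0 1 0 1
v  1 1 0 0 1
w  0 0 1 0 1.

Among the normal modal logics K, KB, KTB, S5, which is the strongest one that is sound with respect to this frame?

Symmetric (axiom B): no — s S w but not w S s.
Reflexive (axiom T): no — s is not related to itself.
Euclidean (axiom 5): no — v S s and v S t, but not s S t.
So F validates K; KB would additionally require S to be symmetric. The strongest is K.

K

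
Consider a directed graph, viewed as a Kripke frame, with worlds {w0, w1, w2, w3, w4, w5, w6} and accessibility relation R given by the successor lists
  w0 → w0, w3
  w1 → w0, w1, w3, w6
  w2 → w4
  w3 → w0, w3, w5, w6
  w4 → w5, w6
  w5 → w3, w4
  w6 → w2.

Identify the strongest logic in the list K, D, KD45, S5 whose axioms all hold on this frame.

Serial (axiom D): yes — every world has a successor (e.g. w0 R w0).
Euclidean (axiom 5): no — w1 R w0 and w1 R w6, but not w0 R w6.
Transitive (axiom 4): no — w0 R w3 and w3 R w5, but not w0 R w5.
Reflexive (axiom T): no — w2 is not related to itself.
So F validates K, D; KD45 would additionally require R to be Euclidean and transitive. The strongest is D.

D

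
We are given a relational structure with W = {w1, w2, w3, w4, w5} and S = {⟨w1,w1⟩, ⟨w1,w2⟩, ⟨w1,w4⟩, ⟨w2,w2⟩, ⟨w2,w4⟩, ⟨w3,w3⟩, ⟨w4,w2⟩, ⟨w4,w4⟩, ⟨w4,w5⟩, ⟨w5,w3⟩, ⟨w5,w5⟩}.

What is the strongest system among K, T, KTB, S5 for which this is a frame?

Reflexive (axiom T): yes — every world is S-related to itself.
Symmetric (axiom B): no — w1 S w2 but not w2 S w1.
Euclidean (axiom 5): no — w4 S w2 and w4 S w5, but not w2 S w5.
So F validates K, T; KTB would additionally require S to be symmetric. The strongest is T.

T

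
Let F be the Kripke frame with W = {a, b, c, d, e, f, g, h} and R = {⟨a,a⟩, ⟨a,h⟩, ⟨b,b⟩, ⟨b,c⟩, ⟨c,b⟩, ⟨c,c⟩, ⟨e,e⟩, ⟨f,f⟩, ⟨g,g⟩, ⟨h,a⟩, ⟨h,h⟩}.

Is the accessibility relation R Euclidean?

Yes

Euclidean: yes — any two successors of a common world are R-related.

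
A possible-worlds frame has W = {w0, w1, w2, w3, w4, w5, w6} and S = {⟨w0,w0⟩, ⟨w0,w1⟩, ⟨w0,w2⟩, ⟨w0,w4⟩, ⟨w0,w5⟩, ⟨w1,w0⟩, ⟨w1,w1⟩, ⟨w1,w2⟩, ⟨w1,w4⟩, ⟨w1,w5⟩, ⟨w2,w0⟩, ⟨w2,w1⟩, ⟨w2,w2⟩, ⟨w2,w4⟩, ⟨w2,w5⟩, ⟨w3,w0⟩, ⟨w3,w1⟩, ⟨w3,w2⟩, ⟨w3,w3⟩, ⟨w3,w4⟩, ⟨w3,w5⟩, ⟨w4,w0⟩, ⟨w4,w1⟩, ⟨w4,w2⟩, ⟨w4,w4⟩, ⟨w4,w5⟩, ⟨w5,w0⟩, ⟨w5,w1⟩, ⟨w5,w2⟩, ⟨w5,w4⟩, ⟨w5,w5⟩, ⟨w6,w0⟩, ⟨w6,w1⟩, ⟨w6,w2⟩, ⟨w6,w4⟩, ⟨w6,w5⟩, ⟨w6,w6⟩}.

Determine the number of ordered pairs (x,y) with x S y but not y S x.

Enumerating: (w3,w0), (w3,w1), (w3,w2), (w3,w4), (w3,w5), (w6,w0), (w6,w1), (w6,w2), (w6,w4), (w6,w5).

10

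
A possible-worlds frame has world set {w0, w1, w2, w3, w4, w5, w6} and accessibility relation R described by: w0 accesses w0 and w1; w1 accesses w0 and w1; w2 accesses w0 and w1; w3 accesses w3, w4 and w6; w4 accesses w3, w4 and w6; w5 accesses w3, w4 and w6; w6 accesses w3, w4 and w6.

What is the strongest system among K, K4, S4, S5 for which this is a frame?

K4

Transitive (axiom 4): yes — every two-step R-path is closed by a direct edge.
Reflexive (axiom T): no — w2 is not related to itself.
Euclidean (axiom 5): yes — any two successors of a common world are R-related.
So F validates K, K4; S4 would additionally require R to be reflexive. The strongest is K4.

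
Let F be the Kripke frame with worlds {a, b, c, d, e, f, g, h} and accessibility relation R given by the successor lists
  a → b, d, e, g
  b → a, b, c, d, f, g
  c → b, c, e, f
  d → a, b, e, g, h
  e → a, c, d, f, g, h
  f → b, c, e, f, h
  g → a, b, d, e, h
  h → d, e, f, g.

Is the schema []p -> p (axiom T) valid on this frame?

No

By correspondence theory, T is valid on a frame iff R is reflexive.
Reflexive: no — a is not related to itself.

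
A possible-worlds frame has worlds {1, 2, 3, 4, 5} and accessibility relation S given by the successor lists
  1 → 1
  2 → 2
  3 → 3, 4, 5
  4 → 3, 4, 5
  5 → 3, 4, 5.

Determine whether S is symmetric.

Symmetric: yes — every pair in S has its reverse in S.

Yes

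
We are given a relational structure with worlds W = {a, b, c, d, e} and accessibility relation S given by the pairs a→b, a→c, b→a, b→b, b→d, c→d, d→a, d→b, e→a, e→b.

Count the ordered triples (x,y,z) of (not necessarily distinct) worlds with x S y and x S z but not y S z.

9

Enumerating: (a,b,c), (a,c,b), (a,c,c), (b,a,a), (b,a,d), (b,d,d), (c,d,d), (d,a,a), (e,a,a).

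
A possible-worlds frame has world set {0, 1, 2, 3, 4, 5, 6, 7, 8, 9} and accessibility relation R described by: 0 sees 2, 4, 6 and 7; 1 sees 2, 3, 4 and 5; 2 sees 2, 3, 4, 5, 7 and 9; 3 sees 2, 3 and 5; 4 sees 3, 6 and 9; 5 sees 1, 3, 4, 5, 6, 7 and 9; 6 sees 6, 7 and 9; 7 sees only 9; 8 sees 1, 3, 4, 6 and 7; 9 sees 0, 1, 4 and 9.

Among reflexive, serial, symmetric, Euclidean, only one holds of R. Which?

Reflexive: no — 0 is not related to itself.
Serial: yes — every world has a successor (e.g. 0 R 2).
Symmetric: no — 0 R 2 but not 2 R 0.
Euclidean: no — 0 R 2 and 0 R 6, but not 2 R 6.
Only serial holds.

serial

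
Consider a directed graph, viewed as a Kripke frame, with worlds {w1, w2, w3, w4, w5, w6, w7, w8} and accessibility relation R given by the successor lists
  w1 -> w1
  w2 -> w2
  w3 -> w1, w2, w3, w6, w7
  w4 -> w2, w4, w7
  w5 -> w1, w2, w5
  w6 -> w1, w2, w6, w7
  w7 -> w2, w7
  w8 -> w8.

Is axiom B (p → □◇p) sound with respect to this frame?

Axiom B corresponds to the accessibility relation being symmetric.
Symmetric: no — w3 R w1 but not w1 R w3.

No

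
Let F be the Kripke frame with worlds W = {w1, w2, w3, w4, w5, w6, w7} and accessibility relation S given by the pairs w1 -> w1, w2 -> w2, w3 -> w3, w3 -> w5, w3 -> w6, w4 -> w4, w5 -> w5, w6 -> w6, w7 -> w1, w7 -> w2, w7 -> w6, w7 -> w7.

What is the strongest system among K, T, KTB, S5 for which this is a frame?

Reflexive (axiom T): yes — every world is S-related to itself.
Symmetric (axiom B): no — w3 S w5 but not w5 S w3.
Euclidean (axiom 5): no — w3 S w5 and w3 S w6, but not w5 S w6.
So F validates K, T; KTB would additionally require S to be symmetric. The strongest is T.

T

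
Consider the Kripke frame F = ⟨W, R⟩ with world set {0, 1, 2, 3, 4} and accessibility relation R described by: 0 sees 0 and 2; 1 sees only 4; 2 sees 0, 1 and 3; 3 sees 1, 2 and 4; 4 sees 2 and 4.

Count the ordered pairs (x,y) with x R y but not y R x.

5

Enumerating: (1,4), (2,1), (3,1), (3,4), (4,2).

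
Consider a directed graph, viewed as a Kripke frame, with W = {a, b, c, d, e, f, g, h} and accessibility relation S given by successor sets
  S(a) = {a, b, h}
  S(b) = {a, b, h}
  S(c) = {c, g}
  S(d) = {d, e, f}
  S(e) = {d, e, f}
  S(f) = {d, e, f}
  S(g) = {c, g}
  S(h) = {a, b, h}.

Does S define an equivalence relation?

Yes

Reflexive: yes — every world is S-related to itself.
Symmetric: yes — every pair in S has its reverse in S.
Transitive: yes — every two-step S-path is closed by a direct edge.
So S is an equivalence relation.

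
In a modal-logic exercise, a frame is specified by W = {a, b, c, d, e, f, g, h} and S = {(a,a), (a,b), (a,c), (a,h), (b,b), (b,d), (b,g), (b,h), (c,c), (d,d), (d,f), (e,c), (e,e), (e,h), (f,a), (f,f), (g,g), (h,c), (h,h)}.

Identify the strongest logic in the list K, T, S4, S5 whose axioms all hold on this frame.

T

Reflexive (axiom T): yes — every world is S-related to itself.
Transitive (axiom 4): no — a S b and b S d, but not a S d.
Euclidean (axiom 5): no — a S b and a S c, but not b S c.
So F validates K, T; S4 would additionally require S to be transitive. The strongest is T.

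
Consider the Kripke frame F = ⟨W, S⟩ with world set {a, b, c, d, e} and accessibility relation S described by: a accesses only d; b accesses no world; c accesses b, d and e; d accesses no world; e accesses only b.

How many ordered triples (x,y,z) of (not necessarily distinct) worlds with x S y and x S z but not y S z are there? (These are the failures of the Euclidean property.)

10

Enumerating: (a,d,d), (c,b,b), (c,b,d), (c,b,e), (c,d,b), (c,d,d), (c,d,e), (c,e,d), (c,e,e), (e,b,b).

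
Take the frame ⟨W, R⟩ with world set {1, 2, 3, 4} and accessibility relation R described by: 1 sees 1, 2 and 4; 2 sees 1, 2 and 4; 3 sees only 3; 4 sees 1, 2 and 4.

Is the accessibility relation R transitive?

Yes

Transitive: yes — every two-step R-path is closed by a direct edge.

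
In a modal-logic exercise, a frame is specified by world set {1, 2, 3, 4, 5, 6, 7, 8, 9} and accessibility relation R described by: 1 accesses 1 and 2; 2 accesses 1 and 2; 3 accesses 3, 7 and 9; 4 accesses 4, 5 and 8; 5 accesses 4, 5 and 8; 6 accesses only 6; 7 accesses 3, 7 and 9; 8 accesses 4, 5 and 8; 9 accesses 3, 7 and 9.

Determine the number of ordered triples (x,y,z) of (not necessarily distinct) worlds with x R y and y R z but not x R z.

0

R is transitive; there are no such tuples.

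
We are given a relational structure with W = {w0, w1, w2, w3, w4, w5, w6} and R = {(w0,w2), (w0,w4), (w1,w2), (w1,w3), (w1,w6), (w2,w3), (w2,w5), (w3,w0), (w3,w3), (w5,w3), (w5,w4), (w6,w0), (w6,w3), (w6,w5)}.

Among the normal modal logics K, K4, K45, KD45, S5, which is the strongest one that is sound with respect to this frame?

Transitive (axiom 4): no — w0 R w2 and w2 R w3, but not w0 R w3.
Euclidean (axiom 5): no — w0 R w2 and w0 R w4, but not w2 R w4.
Serial (axiom D): no — w4 has no R-successor.
Reflexive (axiom T): no — w0 is not related to itself.
So F validates K; K4 would additionally require R to be transitive. The strongest is K.

K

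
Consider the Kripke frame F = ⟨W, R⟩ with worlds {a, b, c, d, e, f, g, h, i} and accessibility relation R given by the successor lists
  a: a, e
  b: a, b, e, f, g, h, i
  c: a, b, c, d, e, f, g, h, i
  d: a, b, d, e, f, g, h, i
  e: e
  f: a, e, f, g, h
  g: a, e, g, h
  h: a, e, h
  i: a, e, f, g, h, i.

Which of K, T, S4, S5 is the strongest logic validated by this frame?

S4

Reflexive (axiom T): yes — every world is R-related to itself.
Transitive (axiom 4): yes — every two-step R-path is closed by a direct edge.
Euclidean (axiom 5): no — b R a and b R f, but not a R f.
So F validates K, T, S4; S5 would additionally require R to be Euclidean. The strongest is S4.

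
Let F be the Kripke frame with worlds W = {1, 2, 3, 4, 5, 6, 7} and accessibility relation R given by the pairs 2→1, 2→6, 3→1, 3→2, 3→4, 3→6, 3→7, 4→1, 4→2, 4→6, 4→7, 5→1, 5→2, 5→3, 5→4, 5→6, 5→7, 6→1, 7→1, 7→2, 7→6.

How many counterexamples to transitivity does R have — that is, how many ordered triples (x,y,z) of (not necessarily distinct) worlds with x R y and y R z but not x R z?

R is transitive; there are no such tuples.

0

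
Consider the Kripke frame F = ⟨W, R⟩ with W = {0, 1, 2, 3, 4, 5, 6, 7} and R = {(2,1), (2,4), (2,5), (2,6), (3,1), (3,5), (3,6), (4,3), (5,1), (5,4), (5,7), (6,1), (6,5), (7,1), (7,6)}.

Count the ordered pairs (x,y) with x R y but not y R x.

15

Enumerating: (2,1), (2,4), (2,5), (2,6), (3,1), (3,5), (3,6), (4,3), (5,1), (5,4), (5,7), (6,1), (6,5), (7,1), (7,6).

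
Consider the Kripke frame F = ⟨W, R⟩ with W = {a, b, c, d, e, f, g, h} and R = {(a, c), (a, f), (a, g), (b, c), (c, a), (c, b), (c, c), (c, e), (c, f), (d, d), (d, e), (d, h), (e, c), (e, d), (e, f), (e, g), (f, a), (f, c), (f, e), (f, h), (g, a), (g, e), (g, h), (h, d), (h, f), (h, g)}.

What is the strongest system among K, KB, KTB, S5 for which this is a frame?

Symmetric (axiom B): yes — every pair in R has its reverse in R.
Reflexive (axiom T): no — a is not related to itself.
Euclidean (axiom 5): no — a R c and a R g, but not c R g.
So F validates K, KB; KTB would additionally require R to be reflexive. The strongest is KB.

KB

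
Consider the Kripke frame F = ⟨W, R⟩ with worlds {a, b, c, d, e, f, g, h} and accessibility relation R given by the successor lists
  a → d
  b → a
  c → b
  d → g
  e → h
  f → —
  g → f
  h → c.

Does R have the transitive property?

No

Transitive: no — a R d and d R g, but not a R g.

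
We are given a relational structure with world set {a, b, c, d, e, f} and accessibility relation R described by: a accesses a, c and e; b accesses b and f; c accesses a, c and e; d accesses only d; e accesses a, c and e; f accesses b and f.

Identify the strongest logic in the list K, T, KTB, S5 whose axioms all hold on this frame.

Reflexive (axiom T): yes — every world is R-related to itself.
Symmetric (axiom B): yes — every pair in R has its reverse in R.
Euclidean (axiom 5): yes — any two successors of a common world are R-related.
So F validates K, T, KTB, S5. The strongest is S5.

S5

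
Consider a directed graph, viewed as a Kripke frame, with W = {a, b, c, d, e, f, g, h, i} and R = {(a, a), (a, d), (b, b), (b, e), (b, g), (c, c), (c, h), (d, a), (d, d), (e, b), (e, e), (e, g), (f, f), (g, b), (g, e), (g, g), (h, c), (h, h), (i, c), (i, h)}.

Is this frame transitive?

Transitive: yes — every two-step R-path is closed by a direct edge.

Yes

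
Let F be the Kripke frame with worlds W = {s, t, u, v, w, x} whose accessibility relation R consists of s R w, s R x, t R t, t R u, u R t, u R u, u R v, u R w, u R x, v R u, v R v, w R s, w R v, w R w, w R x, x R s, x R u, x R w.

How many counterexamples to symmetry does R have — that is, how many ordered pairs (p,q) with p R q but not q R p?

Enumerating: (u,w), (w,v).

2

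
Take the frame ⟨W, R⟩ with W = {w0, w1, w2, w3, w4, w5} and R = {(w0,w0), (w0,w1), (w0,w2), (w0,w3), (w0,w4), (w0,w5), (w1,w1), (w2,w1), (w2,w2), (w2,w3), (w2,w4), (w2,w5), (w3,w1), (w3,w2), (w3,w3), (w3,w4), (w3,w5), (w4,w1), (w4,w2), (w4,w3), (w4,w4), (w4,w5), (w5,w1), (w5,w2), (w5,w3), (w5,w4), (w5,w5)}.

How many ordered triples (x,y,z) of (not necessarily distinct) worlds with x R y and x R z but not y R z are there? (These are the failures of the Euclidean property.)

25

Enumerating: (w0,w1,w0), (w0,w1,w2), (w0,w1,w3), (w0,w1,w4), (w0,w1,w5), (w0,w2,w0), (w0,w3,w0), (w0,w4,w0), (w0,w5,w0), (w2,w1,w2), (w2,w1,w3), (w2,w1,w4), … and 13 more.
Total: 25.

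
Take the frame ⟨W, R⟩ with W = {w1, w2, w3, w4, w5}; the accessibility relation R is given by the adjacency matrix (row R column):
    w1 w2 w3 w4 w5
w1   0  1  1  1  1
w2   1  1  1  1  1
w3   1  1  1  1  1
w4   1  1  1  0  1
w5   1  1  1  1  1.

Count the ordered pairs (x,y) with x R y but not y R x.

R is symmetric; there are no such tuples.

0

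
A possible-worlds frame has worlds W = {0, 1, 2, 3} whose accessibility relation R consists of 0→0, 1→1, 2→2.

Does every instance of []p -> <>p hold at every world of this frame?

No

Axiom D corresponds to the accessibility relation being serial.
Serial: no — 3 has no R-successor.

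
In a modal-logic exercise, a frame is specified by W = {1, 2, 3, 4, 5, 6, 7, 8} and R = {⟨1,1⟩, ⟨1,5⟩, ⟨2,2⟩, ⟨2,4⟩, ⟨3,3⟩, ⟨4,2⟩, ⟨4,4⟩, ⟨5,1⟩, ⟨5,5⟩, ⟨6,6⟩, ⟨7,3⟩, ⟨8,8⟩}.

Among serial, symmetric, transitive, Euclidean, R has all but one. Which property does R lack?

Serial: yes — every world has a successor (e.g. 1 R 1).
Symmetric: no — 7 R 3 but not 3 R 7.
Transitive: yes — every two-step R-path is closed by a direct edge.
Euclidean: yes — any two successors of a common world are R-related.
Only symmetric fails.

symmetric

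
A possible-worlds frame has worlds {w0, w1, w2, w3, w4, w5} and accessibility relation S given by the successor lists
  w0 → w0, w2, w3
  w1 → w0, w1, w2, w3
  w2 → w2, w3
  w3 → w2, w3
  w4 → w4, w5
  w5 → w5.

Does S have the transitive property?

Transitive: yes — every two-step S-path is closed by a direct edge.

Yes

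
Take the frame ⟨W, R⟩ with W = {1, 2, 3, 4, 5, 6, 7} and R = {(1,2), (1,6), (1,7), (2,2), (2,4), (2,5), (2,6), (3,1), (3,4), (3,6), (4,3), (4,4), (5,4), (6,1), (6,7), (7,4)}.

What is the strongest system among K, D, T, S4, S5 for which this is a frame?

Serial (axiom D): yes — every world has a successor (e.g. 1 R 2).
Reflexive (axiom T): no — 1 is not related to itself.
Transitive (axiom 4): no — 1 R 2 and 2 R 4, but not 1 R 4.
Euclidean (axiom 5): no — 1 R 2 and 1 R 7, but not 2 R 7.
So F validates K, D; T would additionally require R to be reflexive. The strongest is D.

D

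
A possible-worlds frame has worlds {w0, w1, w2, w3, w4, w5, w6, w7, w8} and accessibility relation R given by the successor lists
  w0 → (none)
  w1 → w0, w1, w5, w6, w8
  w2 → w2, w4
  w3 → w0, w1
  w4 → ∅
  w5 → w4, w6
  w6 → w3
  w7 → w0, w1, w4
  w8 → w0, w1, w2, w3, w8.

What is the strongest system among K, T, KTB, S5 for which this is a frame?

K

Reflexive (axiom T): no — w0 is not related to itself.
Symmetric (axiom B): no — w1 R w0 but not w0 R w1.
Euclidean (axiom 5): no — w1 R w0 and w1 R w5, but not w0 R w5.
So F validates K; T would additionally require R to be reflexive. The strongest is K.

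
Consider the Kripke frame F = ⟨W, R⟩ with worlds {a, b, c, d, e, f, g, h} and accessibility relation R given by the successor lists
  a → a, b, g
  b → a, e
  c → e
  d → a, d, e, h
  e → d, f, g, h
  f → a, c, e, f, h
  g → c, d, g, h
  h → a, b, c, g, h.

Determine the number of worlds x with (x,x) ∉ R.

3

Enumerating: b, c, e.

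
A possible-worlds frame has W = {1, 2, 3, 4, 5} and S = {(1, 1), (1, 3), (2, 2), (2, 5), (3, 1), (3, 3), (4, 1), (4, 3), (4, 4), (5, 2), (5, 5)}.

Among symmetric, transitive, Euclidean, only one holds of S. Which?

Symmetric: no — 4 S 1 but not 1 S 4.
Transitive: yes — every two-step S-path is closed by a direct edge.
Euclidean: no — 4 S 1 and 4 S 4, but not 1 S 4.
Only transitive holds.

transitive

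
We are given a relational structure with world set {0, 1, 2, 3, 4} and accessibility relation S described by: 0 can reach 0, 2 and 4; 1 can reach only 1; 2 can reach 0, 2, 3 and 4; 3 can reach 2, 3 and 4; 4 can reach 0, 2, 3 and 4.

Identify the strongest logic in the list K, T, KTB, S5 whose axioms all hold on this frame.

KTB

Reflexive (axiom T): yes — every world is S-related to itself.
Symmetric (axiom B): yes — every pair in S has its reverse in S.
Euclidean (axiom 5): no — 2 S 0 and 2 S 3, but not 0 S 3.
So F validates K, T, KTB; S5 would additionally require S to be Euclidean. The strongest is KTB.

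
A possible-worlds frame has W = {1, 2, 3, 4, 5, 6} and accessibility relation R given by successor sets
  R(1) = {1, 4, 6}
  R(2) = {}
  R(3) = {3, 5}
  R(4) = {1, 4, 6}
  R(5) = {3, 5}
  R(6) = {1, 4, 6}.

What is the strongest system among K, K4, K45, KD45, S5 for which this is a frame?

K45

Transitive (axiom 4): yes — every two-step R-path is closed by a direct edge.
Euclidean (axiom 5): yes — any two successors of a common world are R-related.
Serial (axiom D): no — 2 has no R-successor.
Reflexive (axiom T): no — 2 is not related to itself.
So F validates K, K4, K45; KD45 would additionally require R to be serial. The strongest is K45.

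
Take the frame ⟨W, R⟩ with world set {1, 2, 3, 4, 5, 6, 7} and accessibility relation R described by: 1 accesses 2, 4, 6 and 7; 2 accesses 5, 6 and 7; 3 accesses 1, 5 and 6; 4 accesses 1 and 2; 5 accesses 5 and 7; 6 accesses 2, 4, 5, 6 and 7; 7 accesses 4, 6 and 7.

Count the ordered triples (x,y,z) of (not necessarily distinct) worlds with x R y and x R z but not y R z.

Enumerating: (1,2,2), (1,2,4), (1,4,4), (1,4,6), (1,4,7), (1,7,2), (2,5,6), (2,7,5), (3,1,1), (3,1,5), (3,5,1), (3,5,6), … and 19 more.
Total: 31.

31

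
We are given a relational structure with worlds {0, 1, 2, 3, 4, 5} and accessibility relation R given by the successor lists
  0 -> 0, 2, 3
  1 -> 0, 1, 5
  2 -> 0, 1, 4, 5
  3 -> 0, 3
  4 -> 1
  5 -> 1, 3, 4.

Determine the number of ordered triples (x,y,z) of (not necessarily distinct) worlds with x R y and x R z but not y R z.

22

Enumerating: (0,2,2), (0,2,3), (0,3,2), (1,0,1), (1,0,5), (1,5,0), (1,5,5), (2,0,1), (2,0,4), (2,0,5), (2,1,4), (2,4,0), … and 10 more.
Total: 22.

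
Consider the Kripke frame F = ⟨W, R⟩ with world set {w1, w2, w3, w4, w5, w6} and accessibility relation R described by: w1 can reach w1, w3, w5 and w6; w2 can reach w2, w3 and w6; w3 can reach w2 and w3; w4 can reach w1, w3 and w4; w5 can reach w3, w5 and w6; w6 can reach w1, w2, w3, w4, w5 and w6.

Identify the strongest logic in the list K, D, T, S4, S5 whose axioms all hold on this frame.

T

Serial (axiom D): yes — every world has a successor (e.g. w1 R w1).
Reflexive (axiom T): yes — every world is R-related to itself.
Transitive (axiom 4): no — w1 R w3 and w3 R w2, but not w1 R w2.
Euclidean (axiom 5): no — w1 R w3 and w1 R w5, but not w3 R w5.
So F validates K, D, T; S4 would additionally require R to be transitive. The strongest is T.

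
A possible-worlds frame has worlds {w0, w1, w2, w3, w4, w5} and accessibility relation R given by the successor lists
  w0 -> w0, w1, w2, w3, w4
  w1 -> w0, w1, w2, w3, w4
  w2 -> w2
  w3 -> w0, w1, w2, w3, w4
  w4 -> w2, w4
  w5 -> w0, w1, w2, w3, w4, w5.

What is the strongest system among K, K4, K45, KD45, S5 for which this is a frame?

K4

Transitive (axiom 4): yes — every two-step R-path is closed by a direct edge.
Euclidean (axiom 5): no — w0 R w2 and w0 R w1, but not w2 R w1.
Serial (axiom D): yes — every world has a successor (e.g. w0 R w0).
Reflexive (axiom T): yes — every world is R-related to itself.
So F validates K, K4; K45 would additionally require R to be Euclidean. The strongest is K4.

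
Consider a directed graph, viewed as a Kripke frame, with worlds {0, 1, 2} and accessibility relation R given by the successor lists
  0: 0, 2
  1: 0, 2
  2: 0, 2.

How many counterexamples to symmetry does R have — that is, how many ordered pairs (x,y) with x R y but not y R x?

Enumerating: (1,0), (1,2).

2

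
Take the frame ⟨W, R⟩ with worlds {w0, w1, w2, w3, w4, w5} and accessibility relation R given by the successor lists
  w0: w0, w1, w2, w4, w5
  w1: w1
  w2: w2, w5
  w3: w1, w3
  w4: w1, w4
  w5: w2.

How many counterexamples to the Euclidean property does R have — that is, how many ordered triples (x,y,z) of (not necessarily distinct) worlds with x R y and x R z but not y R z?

Enumerating: (w0,w1,w0), (w0,w1,w2), (w0,w1,w4), (w0,w1,w5), (w0,w2,w0), (w0,w2,w1), (w0,w2,w4), (w0,w4,w0), (w0,w4,w2), (w0,w4,w5), (w0,w5,w0), (w0,w5,w1), (w0,w5,w4), (w0,w5,w5), (w2,w5,w5), (w3,w1,w3), (w4,w1,w4).

17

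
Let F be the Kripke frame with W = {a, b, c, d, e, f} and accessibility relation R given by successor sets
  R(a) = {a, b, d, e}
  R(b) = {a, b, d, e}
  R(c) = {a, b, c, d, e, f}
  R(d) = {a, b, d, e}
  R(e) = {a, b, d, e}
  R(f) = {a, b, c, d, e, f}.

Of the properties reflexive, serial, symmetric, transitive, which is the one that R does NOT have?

Reflexive: yes — every world is R-related to itself.
Serial: yes — every world has a successor (e.g. a R a).
Symmetric: no — c R a but not a R c.
Transitive: yes — every two-step R-path is closed by a direct edge.
Only symmetric fails.

symmetric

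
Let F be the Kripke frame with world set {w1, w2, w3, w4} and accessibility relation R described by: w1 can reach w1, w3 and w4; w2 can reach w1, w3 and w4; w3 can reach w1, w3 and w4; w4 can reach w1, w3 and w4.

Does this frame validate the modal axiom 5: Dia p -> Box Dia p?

By correspondence theory, 5 is valid on a frame iff R is Euclidean.
Euclidean: yes — any two successors of a common world are R-related.

Yes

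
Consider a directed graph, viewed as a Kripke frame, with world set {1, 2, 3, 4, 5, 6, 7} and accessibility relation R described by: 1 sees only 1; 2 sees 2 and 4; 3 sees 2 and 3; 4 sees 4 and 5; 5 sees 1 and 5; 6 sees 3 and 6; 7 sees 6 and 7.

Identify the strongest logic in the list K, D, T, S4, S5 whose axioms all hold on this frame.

Serial (axiom D): yes — every world has a successor (e.g. 1 R 1).
Reflexive (axiom T): yes — every world is R-related to itself.
Transitive (axiom 4): no — 2 R 4 and 4 R 5, but not 2 R 5.
Euclidean (axiom 5): no — 2 R 4 and 2 R 2, but not 4 R 2.
So F validates K, D, T; S4 would additionally require R to be transitive. The strongest is T.

T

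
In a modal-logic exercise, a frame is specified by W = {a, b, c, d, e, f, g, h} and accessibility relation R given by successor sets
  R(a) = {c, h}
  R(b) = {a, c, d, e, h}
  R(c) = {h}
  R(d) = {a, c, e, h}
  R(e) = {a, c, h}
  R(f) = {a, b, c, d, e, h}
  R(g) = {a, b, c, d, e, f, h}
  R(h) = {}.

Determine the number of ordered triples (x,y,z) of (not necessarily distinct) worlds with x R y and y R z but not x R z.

R is transitive; there are no such tuples.

0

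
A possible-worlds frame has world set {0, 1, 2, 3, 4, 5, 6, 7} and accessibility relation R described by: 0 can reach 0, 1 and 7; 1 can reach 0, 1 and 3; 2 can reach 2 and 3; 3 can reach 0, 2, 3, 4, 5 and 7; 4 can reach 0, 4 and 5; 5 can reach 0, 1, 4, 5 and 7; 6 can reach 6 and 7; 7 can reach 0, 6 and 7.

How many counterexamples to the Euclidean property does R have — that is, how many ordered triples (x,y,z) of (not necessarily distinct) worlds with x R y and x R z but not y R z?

35

Enumerating: (0,1,7), (0,7,1), (1,0,3), (1,3,1), (3,0,2), (3,0,3), (3,0,4), (3,0,5), (3,2,0), (3,2,4), (3,2,5), (3,2,7), … and 23 more.
Total: 35.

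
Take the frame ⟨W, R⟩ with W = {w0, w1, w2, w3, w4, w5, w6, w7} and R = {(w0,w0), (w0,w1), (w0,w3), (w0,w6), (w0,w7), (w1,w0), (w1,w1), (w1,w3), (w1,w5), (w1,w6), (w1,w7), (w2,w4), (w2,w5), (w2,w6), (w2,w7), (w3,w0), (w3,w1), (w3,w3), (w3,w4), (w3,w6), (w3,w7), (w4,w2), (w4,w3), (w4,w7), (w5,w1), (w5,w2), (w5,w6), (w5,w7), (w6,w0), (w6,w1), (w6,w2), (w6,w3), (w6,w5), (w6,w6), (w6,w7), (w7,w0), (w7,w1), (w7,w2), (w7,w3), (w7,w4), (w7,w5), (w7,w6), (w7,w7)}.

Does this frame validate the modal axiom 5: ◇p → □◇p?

No

The schema 5 characterises exactly the Euclidean frames.
Euclidean: no — w1 R w0 and w1 R w5, but not w0 R w5.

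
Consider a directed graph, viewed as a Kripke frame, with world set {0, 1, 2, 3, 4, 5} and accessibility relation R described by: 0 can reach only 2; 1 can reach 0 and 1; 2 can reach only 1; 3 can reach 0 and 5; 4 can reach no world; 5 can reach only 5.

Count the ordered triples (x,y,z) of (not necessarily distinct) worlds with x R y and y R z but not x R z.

Enumerating: (0,2,1), (1,0,2), (2,1,0), (3,0,2).

4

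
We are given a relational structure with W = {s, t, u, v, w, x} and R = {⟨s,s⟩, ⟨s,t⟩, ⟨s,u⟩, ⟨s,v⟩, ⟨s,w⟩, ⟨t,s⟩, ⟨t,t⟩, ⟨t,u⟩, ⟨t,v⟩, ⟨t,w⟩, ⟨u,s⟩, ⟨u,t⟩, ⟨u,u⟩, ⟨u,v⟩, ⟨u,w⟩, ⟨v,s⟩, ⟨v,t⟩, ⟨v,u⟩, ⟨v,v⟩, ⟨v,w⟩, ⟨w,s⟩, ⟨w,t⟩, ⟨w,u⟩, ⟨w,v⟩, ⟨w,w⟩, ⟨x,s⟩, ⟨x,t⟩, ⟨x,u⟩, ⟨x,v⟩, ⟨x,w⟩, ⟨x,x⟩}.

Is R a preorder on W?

Yes

Reflexive: yes — every world is R-related to itself.
Transitive: yes — every two-step R-path is closed by a direct edge.
So R is a preorder.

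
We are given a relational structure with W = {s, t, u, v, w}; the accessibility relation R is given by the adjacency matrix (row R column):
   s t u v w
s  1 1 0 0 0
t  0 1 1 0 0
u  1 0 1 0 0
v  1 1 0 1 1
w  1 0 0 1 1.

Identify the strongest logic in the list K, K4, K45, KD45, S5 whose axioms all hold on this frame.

K

Transitive (axiom 4): no — s R t and t R u, but not s R u.
Euclidean (axiom 5): no — v R s and v R w, but not s R w.
Serial (axiom D): yes — every world has a successor (e.g. s R s).
Reflexive (axiom T): yes — every world is R-related to itself.
So F validates K; K4 would additionally require R to be transitive. The strongest is K.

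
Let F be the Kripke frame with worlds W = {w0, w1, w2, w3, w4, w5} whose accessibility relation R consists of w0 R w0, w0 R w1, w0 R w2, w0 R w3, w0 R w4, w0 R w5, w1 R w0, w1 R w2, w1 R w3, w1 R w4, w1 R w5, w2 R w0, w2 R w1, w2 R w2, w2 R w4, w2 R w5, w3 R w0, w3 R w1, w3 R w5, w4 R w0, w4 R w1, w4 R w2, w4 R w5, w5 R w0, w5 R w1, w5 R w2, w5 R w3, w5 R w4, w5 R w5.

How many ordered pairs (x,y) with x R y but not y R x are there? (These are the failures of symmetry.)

R is symmetric; there are no such tuples.

0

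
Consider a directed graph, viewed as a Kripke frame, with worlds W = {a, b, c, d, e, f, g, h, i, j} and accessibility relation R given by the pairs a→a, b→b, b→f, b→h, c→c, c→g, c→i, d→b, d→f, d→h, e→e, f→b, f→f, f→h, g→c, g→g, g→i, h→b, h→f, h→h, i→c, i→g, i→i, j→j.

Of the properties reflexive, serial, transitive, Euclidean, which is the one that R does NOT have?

Reflexive: no — d is not related to itself.
Serial: yes — every world has a successor (e.g. a R a).
Transitive: yes — every two-step R-path is closed by a direct edge.
Euclidean: yes — any two successors of a common world are R-related.
Only reflexive fails.

reflexive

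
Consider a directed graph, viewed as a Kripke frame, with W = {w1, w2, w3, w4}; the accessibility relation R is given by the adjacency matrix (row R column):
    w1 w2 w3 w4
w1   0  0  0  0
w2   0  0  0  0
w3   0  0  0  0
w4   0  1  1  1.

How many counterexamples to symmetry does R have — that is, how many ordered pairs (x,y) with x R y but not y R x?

Enumerating: (w4,w2), (w4,w3).

2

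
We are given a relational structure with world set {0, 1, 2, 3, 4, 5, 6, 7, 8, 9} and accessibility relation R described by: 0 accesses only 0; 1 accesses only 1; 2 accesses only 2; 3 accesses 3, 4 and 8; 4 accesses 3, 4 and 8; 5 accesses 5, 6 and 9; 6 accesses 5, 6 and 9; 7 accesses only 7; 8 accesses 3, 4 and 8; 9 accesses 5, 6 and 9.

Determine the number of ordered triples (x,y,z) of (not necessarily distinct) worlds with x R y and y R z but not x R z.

0

R is transitive; there are no such tuples.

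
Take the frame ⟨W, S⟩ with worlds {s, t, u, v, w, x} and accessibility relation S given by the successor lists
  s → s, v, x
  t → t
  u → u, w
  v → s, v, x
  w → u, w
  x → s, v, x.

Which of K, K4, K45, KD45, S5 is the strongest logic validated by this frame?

Transitive (axiom 4): yes — every two-step S-path is closed by a direct edge.
Euclidean (axiom 5): yes — any two successors of a common world are S-related.
Serial (axiom D): yes — every world has a successor (e.g. s S s).
Reflexive (axiom T): yes — every world is S-related to itself.
So F validates K, K4, K45, KD45, S5. The strongest is S5.

S5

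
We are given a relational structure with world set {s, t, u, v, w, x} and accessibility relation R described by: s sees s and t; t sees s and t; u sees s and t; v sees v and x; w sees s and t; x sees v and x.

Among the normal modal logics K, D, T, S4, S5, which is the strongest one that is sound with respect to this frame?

Serial (axiom D): yes — every world has a successor (e.g. s R s).
Reflexive (axiom T): no — u is not related to itself.
Transitive (axiom 4): yes — every two-step R-path is closed by a direct edge.
Euclidean (axiom 5): yes — any two successors of a common world are R-related.
So F validates K, D; T would additionally require R to be reflexive. The strongest is D.

D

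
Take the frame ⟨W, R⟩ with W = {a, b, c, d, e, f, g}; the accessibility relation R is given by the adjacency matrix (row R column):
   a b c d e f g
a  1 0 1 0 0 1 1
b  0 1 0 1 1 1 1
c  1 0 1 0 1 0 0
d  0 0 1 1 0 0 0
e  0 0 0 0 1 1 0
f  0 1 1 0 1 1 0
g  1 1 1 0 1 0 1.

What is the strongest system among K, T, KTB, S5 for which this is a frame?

Reflexive (axiom T): yes — every world is R-related to itself.
Symmetric (axiom B): no — a R f but not f R a.
Euclidean (axiom 5): no — a R c and a R f, but not c R f.
So F validates K, T; KTB would additionally require R to be symmetric. The strongest is T.

T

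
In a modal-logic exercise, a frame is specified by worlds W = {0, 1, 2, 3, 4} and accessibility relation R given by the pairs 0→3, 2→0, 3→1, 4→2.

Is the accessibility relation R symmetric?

No

Symmetric: no — 0 R 3 but not 3 R 0.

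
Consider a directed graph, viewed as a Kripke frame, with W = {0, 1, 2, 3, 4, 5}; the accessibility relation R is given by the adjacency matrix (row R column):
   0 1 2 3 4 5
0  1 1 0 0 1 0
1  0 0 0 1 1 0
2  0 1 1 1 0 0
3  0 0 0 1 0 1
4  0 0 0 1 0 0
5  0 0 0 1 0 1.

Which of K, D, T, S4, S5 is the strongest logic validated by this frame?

Serial (axiom D): yes — every world has a successor (e.g. 0 R 0).
Reflexive (axiom T): no — 1 is not related to itself.
Transitive (axiom 4): no — 0 R 1 and 1 R 3, but not 0 R 3.
Euclidean (axiom 5): no — 0 R 4 and 0 R 1, but not 4 R 1.
So F validates K, D; T would additionally require R to be reflexive. The strongest is D.

D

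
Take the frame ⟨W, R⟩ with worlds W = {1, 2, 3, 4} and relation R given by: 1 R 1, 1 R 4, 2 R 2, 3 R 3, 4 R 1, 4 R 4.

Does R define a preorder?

Reflexive: yes — every world is R-related to itself.
Transitive: yes — every two-step R-path is closed by a direct edge.
So R is a preorder.

Yes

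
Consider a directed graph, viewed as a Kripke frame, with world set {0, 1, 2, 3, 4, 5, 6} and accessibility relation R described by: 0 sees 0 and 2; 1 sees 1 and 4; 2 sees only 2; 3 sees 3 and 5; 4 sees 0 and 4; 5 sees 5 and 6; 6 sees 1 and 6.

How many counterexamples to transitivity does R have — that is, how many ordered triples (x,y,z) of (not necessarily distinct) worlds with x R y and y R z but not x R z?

5

Enumerating: (1,4,0), (3,5,6), (4,0,2), (5,6,1), (6,1,4).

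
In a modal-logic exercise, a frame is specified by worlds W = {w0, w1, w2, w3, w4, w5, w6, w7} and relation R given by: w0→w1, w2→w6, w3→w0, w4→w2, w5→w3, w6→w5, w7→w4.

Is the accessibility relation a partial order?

No

Reflexive: no — w0 is not related to itself.
Transitive: no — w2 R w6 and w6 R w5, but not w2 R w5.
Antisymmetric: yes — no distinct pair is related both ways.
So R is not a partial order.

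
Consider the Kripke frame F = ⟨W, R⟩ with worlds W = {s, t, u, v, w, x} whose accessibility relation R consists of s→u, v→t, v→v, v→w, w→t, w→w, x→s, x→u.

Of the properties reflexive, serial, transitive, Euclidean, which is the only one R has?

transitive

Reflexive: no — s is not related to itself.
Serial: no — t has no R-successor.
Transitive: yes — every two-step R-path is closed by a direct edge.
Euclidean: no — v R t and v R w, but not t R w.
Only transitive holds.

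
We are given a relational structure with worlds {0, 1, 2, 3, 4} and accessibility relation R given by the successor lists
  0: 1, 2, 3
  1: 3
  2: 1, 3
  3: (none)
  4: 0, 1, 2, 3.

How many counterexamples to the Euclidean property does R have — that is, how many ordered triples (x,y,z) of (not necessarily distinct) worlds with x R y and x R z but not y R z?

20

Enumerating: (0,1,1), (0,1,2), (0,2,2), (0,3,1), (0,3,2), (0,3,3), (1,3,3), (2,1,1), (2,3,1), (2,3,3), (4,0,0), (4,1,0), … and 8 more.
Total: 20.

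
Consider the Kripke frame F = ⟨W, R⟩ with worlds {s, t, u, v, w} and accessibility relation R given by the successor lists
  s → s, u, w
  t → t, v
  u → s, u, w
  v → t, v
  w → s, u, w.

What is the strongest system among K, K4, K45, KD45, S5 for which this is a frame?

S5

Transitive (axiom 4): yes — every two-step R-path is closed by a direct edge.
Euclidean (axiom 5): yes — any two successors of a common world are R-related.
Serial (axiom D): yes — every world has a successor (e.g. s R s).
Reflexive (axiom T): yes — every world is R-related to itself.
So F validates K, K4, K45, KD45, S5. The strongest is S5.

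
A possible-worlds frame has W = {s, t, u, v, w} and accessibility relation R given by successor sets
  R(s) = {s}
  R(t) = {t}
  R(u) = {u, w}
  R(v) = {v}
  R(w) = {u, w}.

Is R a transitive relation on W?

Yes

Transitive: yes — every two-step R-path is closed by a direct edge.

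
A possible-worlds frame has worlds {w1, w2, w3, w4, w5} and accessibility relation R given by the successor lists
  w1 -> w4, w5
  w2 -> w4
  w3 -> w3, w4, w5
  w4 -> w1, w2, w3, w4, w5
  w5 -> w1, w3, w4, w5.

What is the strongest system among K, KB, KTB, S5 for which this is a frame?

KB

Symmetric (axiom B): yes — every pair in R has its reverse in R.
Reflexive (axiom T): no — w1 is not related to itself.
Euclidean (axiom 5): no — w4 R w1 and w4 R w2, but not w1 R w2.
So F validates K, KB; KTB would additionally require R to be reflexive. The strongest is KB.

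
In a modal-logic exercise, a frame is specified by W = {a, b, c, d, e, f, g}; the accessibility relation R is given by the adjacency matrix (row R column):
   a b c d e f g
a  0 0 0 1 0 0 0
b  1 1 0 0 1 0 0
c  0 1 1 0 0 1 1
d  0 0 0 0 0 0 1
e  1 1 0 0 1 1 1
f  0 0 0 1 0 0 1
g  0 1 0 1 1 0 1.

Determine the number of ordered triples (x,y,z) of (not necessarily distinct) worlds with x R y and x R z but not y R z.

Enumerating: (a,d,d), (b,a,a), (b,a,b), (b,a,e), (c,b,c), (c,b,f), (c,b,g), (c,f,b), (c,f,c), (c,f,f), (c,g,c), (c,g,f), … and 20 more.
Total: 32.

32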